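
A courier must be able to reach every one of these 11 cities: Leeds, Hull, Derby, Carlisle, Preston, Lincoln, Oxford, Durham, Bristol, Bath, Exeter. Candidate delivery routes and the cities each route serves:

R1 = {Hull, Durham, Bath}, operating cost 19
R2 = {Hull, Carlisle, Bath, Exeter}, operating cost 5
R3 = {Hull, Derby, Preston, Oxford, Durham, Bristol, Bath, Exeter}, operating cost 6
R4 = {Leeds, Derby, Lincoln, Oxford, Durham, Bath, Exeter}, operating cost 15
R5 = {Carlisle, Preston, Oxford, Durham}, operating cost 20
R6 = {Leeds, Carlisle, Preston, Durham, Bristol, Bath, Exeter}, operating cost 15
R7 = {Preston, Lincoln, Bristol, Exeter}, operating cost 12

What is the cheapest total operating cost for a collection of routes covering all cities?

26

R2, R3, R4 cover every city at operating cost 5 + 6 + 15 = 26.
Any cover uses at least 3 routes; among all covering selections none totals below 26.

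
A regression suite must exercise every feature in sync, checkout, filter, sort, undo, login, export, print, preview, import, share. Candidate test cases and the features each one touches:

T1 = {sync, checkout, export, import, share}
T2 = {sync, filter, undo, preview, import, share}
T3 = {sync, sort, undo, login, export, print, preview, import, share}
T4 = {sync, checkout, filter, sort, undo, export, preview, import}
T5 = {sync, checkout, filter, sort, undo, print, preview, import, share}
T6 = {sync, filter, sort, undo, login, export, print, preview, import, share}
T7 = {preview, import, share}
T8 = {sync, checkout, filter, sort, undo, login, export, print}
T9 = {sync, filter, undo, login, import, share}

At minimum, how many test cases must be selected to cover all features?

T1, T6 together cover {sync, checkout, filter, sort, undo, login, export, print, preview, import, share} — every feature.
No single test case contains all 11 features, so 2 is optimal.

2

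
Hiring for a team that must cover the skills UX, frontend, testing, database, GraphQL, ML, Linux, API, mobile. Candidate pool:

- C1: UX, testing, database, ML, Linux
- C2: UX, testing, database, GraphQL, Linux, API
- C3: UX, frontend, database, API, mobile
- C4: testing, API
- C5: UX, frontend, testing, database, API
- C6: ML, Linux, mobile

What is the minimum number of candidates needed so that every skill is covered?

3

C1, C2, C3 together cover {UX, frontend, testing, database, GraphQL, ML, Linux, API, mobile} — every skill.
No 2 of the 6 candidates cover everything (all 15 pairs fall short), so 3 is minimum.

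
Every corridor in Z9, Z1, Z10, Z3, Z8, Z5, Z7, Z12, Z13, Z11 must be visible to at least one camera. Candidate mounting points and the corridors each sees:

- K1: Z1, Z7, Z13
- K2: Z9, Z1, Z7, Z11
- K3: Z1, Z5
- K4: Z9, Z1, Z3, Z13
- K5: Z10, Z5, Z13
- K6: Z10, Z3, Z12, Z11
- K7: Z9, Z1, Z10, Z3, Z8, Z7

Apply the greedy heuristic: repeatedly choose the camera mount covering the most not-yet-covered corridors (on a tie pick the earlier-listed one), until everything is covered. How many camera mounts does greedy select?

3

Pick 1: K7 covers 6 new corridors (Z9, Z1, Z10, Z3, Z8, Z7).
Pick 2: K5 covers 2 new corridors (Z5, Z13).
Pick 3: K6 covers 2 new corridors (Z12, Z11).
Greedy uses 3 camera mounts.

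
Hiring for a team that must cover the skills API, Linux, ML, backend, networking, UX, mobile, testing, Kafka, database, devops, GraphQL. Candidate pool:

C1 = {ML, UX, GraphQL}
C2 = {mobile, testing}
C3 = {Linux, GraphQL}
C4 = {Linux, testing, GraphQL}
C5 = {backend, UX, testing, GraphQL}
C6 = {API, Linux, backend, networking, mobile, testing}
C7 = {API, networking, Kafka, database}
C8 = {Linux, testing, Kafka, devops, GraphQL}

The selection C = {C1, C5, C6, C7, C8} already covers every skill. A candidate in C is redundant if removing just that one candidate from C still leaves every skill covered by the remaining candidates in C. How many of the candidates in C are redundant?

1

Drop C1: ML uncovered — not redundant.
Drop C5: the rest still cover every skill — redundant.
Drop C6: mobile uncovered — not redundant.
Drop C7: database uncovered — not redundant.
Drop C8: devops uncovered — not redundant.
1 redundant: C5.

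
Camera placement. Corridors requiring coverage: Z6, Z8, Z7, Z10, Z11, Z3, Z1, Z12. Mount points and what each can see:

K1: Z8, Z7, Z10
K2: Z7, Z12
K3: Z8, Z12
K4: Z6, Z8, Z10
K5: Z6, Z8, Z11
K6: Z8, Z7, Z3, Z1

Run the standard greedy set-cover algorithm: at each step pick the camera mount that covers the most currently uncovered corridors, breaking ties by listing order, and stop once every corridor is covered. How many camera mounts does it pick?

4

Pick 1: K6 covers 4 new corridors (Z8, Z7, Z3, Z1).
Pick 2: K4 covers 2 new corridors (Z6, Z10).
Pick 3: K2 covers 1 new corridors (Z12).
Pick 4: K5 covers 1 new corridors (Z11).
Greedy uses 4 camera mounts.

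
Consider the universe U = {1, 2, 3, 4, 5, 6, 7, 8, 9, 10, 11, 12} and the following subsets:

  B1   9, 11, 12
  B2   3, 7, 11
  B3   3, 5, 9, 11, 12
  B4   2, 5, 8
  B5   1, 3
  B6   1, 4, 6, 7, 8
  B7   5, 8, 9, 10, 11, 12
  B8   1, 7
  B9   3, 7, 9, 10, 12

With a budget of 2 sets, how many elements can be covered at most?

10

Choosing B3, B6 covers {1, 3, 4, 5, 6, 7, 8, 9, 11, 12} — 10 elements.
No choice of 2 sets does better; here 2, 10 are left uncovered.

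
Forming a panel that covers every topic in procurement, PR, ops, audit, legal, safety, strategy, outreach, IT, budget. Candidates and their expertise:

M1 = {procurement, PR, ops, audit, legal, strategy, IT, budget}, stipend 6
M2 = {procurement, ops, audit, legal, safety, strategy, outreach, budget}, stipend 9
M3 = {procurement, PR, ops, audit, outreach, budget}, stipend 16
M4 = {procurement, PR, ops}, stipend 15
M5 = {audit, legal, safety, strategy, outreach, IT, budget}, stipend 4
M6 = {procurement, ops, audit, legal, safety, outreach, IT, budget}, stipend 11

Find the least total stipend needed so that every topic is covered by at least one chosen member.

10

M1, M5 cover every topic at stipend 6 + 4 = 10.
Any cover uses at least 2 members; among all covering selections none totals below 10.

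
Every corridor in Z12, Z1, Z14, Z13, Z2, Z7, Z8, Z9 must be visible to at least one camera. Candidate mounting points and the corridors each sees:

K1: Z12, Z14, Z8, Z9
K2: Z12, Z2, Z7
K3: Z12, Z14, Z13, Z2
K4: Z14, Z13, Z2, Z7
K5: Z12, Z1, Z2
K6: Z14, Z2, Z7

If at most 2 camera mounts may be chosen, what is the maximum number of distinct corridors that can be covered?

7

Choosing K1, K4 covers {Z12, Z14, Z13, Z2, Z7, Z8, Z9} — 7 corridors.
No choice of 2 camera mounts does better; here Z1 is left uncovered.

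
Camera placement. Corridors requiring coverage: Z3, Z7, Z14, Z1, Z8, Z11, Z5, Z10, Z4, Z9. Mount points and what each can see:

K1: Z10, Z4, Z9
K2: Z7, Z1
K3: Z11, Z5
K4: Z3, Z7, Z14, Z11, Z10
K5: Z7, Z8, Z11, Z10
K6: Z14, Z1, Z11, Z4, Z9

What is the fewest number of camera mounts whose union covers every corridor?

K3, K4, K5, K6 together cover {Z3, Z7, Z14, Z1, Z8, Z11, Z5, Z10, Z4, Z9} — every corridor.
No 3 of the 6 camera mounts cover everything (all 20 triples fall short), so 4 is minimum.

4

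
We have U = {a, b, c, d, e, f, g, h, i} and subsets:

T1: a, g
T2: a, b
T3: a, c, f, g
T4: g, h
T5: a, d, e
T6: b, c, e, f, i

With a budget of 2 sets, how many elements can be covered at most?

7

Choosing T1, T6 covers {a, b, c, e, f, g, i} — 7 elements.
No choice of 2 sets does better; here d, h are left uncovered.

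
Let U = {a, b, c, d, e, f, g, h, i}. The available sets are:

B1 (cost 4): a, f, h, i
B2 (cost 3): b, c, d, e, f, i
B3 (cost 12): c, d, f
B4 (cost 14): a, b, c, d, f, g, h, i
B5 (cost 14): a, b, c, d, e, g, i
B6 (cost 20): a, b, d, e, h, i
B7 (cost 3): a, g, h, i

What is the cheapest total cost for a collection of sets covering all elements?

B2, B7 cover every element at cost 3 + 3 = 6.
Any cover uses at least 2 sets; among all covering selections none totals below 6.

6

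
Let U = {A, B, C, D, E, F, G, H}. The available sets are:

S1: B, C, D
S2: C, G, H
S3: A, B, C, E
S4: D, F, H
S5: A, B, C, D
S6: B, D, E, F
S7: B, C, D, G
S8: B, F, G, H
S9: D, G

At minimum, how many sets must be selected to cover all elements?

S1, S3, S8 together cover {A, B, C, D, E, F, G, H} — every element.
No 2 of the 9 sets cover everything (all 36 pairs fall short), so 3 is minimum.

3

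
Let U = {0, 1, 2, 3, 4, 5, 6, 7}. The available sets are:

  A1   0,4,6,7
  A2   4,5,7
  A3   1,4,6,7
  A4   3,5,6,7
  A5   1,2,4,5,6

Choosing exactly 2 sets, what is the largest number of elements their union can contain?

7

Choosing A1, A5 covers {0, 1, 2, 4, 5, 6, 7} — 7 elements.
No choice of 2 sets does better; here 3 is left uncovered.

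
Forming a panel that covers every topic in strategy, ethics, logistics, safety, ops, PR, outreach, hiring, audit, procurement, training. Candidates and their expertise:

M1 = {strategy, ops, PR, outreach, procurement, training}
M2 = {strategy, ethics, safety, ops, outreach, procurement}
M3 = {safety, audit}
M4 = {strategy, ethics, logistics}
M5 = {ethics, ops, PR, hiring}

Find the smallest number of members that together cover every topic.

4

M1, M3, M4, M5 together cover {strategy, ethics, logistics, safety, ops, PR, outreach, hiring, audit, procurement, training} — every topic.
No 3 of the 5 members cover everything (all 10 triples fall short), so 4 is minimum.
Greedy (largest uncovered first) would take M1, M2, M3, M4, M5 — 5 members — but 4 suffice.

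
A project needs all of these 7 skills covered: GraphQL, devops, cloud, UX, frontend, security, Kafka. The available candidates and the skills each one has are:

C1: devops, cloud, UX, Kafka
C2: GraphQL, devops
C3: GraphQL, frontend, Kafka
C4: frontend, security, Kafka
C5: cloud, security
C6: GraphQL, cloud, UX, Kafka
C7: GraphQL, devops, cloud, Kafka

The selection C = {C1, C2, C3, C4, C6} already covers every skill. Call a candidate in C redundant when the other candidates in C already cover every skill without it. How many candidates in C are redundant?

Drop C1: the rest still cover every skill — redundant.
Drop C2: the rest still cover every skill — redundant.
Drop C3: the rest still cover every skill — redundant.
Drop C4: security uncovered — not redundant.
Drop C6: the rest still cover every skill — redundant.
4 redundant: C1, C2, C3, C6.

4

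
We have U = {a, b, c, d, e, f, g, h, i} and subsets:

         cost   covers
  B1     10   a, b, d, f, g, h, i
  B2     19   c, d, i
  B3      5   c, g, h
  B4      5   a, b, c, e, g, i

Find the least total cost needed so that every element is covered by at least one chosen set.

15

B1, B4 cover every element at cost 10 + 5 = 15.
Any cover uses at least 2 sets; among all covering selections none totals below 15.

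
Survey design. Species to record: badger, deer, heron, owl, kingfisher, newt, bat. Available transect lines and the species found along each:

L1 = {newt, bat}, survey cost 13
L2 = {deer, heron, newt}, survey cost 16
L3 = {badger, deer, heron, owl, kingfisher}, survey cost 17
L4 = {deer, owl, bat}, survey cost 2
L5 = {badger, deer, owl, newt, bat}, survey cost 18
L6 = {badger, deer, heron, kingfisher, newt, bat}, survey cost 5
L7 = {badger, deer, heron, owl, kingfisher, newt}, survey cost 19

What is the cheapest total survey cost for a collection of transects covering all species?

7

L4, L6 cover every species at survey cost 2 + 5 = 7.
Any cover uses at least 2 transects; among all covering selections none totals below 7.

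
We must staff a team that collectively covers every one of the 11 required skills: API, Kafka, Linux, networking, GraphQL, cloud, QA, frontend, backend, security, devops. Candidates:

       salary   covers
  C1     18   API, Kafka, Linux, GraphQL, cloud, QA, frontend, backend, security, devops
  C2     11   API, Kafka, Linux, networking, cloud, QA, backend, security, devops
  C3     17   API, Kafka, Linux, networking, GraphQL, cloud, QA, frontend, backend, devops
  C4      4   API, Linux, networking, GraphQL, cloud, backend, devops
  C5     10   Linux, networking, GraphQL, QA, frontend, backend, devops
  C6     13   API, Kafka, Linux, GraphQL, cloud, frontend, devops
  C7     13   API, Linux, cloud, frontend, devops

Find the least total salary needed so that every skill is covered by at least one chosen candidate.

C2, C5 cover every skill at salary 11 + 10 = 21.
Any cover uses at least 2 candidates; among all covering selections none totals below 21.

21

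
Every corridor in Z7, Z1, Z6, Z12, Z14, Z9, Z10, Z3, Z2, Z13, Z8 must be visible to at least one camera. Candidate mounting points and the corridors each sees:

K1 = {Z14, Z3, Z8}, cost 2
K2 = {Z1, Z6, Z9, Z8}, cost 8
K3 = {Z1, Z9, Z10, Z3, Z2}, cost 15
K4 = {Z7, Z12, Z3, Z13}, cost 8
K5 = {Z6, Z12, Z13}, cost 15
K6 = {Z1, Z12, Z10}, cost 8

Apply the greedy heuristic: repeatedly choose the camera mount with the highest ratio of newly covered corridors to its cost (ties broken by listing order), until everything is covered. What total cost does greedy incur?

33

Pick 1: K1 adds 3 new (Z14, Z3, Z8) at cost 2 (ratio 3/2).
Pick 2: K2 adds 3 new (Z1, Z6, Z9) at cost 8 (ratio 3/8).
Pick 3: K4 adds 3 new (Z7, Z12, Z13) at cost 8 (ratio 3/8).
Pick 4: K3 adds 2 new (Z10, Z2) at cost 15 (ratio 2/15).
Greedy total cost: 2 + 8 + 8 + 15 = 33.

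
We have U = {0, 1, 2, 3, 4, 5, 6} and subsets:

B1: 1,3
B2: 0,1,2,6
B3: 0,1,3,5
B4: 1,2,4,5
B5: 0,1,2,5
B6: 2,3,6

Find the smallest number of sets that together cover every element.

B1, B2, B4 together cover {0, 1, 2, 3, 4, 5, 6} — every element.
No 2 of the 6 sets cover everything (all 15 pairs fall short), so 3 is minimum.

3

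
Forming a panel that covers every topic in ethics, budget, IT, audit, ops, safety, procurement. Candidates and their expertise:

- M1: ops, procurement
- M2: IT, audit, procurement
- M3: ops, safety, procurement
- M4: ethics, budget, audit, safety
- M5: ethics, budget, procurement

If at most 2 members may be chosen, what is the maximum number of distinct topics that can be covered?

Choosing M1, M4 covers {ethics, budget, audit, ops, safety, procurement} — 6 topics.
No choice of 2 members does better; here IT is left uncovered.

6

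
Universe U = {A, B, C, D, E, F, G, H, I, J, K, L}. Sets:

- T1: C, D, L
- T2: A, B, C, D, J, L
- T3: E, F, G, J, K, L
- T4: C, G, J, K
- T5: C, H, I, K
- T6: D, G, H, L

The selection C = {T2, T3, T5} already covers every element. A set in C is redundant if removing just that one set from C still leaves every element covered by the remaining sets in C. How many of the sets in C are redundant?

Drop T2: A, B, D uncovered — not redundant.
Drop T3: E, F, G uncovered — not redundant.
Drop T5: H, I uncovered — not redundant.
None of the sets in C is redundant.

0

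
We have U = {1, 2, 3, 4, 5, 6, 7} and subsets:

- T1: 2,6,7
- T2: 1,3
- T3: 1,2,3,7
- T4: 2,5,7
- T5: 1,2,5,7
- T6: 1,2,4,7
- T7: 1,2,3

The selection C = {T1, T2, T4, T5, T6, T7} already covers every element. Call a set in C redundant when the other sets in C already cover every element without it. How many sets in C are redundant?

4

Drop T1: 6 uncovered — not redundant.
Drop T2: the rest still cover every element — redundant.
Drop T4: the rest still cover every element — redundant.
Drop T5: the rest still cover every element — redundant.
Drop T6: 4 uncovered — not redundant.
Drop T7: the rest still cover every element — redundant.
4 redundant: T2, T4, T5, T7.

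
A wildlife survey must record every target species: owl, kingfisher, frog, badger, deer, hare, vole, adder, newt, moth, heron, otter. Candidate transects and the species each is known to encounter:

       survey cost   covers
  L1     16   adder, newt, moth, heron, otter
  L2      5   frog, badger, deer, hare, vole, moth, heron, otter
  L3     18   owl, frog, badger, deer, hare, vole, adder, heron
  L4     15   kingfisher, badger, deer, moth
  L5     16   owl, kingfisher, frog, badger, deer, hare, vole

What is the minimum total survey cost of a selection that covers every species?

L1, L5 cover every species at survey cost 16 + 16 = 32.
Any cover uses at least 2 transects; among all covering selections none totals below 32.
Greedy by coverage-per-survey cost would pick L2, L1, L5 for 37 — worse than the optimum 32.

32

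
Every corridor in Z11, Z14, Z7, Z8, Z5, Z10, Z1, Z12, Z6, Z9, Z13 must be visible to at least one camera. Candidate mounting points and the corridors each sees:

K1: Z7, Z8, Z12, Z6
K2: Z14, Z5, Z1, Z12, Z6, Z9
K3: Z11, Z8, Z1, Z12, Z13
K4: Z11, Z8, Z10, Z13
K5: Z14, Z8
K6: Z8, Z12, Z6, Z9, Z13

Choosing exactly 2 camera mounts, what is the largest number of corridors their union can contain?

Choosing K2, K4 covers {Z11, Z14, Z8, Z5, Z10, Z1, Z12, Z6, Z9, Z13} — 10 corridors.
No choice of 2 camera mounts does better; here Z7 is left uncovered.

10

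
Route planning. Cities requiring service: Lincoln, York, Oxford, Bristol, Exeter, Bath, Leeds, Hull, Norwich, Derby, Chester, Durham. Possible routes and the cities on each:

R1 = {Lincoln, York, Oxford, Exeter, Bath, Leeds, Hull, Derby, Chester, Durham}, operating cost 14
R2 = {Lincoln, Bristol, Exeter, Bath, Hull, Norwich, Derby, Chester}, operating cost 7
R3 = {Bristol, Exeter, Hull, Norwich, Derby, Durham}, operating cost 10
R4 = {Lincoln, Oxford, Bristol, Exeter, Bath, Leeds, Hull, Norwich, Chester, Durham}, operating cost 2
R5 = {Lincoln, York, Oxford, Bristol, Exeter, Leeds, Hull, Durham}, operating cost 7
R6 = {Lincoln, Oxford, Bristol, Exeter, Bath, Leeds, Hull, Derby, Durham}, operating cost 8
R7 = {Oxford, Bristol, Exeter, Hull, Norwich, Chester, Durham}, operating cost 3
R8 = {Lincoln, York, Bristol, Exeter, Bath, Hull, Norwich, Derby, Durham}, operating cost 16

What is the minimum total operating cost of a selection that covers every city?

R2, R5 cover every city at operating cost 7 + 7 = 14.
Any cover uses at least 2 routes; among all covering selections none totals below 14.

14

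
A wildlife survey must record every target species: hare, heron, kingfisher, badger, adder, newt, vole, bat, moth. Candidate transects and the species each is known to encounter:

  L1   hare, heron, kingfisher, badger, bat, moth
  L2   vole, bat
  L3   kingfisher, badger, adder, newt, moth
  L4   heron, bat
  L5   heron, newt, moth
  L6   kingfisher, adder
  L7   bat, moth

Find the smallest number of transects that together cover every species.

L1, L2, L3 together cover {hare, heron, kingfisher, badger, adder, newt, vole, bat, moth} — every species.
No 2 of the 7 transects cover everything (all 21 pairs fall short), so 3 is minimum.

3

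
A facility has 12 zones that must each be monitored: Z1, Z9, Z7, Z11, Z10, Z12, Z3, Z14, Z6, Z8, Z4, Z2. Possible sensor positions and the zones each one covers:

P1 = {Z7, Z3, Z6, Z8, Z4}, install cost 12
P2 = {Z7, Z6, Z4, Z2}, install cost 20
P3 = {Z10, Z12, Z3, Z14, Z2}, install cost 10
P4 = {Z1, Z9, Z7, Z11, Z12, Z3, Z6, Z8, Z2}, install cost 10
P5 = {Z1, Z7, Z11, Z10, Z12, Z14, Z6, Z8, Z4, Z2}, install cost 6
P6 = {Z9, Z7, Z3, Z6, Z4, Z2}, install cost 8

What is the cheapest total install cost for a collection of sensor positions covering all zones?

14

P5, P6 cover every zone at install cost 6 + 8 = 14.
Any cover uses at least 2 sensor positions; among all covering selections none totals below 14.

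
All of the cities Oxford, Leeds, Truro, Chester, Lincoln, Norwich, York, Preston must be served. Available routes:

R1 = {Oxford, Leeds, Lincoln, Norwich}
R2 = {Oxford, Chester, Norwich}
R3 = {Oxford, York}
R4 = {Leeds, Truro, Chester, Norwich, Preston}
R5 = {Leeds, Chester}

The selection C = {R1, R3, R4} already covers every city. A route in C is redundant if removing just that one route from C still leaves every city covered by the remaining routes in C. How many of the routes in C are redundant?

0

Drop R1: Lincoln uncovered — not redundant.
Drop R3: York uncovered — not redundant.
Drop R4: Truro, Chester, Preston uncovered — not redundant.
None of the routes in C is redundant.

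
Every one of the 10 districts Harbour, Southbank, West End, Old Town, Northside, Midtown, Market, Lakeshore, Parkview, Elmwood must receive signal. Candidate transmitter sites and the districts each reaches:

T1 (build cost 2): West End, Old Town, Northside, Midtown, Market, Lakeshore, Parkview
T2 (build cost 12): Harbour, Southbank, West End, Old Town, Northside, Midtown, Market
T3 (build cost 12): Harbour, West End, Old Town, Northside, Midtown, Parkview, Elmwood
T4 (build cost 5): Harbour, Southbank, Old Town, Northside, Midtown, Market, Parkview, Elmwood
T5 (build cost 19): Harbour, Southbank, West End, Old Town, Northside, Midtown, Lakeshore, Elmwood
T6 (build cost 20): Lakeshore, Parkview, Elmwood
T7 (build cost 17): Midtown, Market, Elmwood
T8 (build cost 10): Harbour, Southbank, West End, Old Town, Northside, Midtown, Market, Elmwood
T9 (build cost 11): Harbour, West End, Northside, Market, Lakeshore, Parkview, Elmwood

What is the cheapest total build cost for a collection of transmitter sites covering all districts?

7

T1, T4 cover every district at build cost 2 + 5 = 7.
Any cover uses at least 2 transmitter sites; among all covering selections none totals below 7.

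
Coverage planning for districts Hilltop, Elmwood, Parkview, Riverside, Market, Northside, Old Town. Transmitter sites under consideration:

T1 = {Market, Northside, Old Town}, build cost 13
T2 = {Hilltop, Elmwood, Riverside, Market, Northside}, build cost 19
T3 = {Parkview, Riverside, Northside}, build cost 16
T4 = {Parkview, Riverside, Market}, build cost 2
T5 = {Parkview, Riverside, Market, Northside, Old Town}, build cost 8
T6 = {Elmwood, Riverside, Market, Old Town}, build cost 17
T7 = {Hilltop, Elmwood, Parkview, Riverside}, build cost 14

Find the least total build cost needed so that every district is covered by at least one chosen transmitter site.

T5, T7 cover every district at build cost 8 + 14 = 22.
Any cover uses at least 2 transmitter sites; among all covering selections none totals below 22.

22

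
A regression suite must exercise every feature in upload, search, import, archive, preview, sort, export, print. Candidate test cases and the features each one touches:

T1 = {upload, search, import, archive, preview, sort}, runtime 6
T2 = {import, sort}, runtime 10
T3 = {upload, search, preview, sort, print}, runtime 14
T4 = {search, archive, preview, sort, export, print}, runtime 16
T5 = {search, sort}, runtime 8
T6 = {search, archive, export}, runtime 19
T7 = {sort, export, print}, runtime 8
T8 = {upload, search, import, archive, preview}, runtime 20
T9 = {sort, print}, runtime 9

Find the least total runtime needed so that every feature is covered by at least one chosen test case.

14

T1, T7 cover every feature at runtime 6 + 8 = 14.
Any cover uses at least 2 test cases; among all covering selections none totals below 14.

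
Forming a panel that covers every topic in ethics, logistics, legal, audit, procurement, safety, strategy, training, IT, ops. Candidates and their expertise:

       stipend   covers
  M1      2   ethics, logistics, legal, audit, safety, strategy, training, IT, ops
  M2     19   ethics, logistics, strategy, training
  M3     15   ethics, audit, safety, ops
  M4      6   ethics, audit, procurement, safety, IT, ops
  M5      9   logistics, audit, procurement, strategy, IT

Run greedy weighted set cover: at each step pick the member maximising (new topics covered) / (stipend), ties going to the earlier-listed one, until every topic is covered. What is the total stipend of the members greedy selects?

8

Pick 1: M1 adds 9 new (ethics, logistics, legal, audit, safety, strategy, training, IT, ops) at stipend 2 (ratio 9/2).
Pick 2: M4 adds 1 new (procurement) at stipend 6 (ratio 1/6).
Greedy total stipend: 2 + 6 = 8.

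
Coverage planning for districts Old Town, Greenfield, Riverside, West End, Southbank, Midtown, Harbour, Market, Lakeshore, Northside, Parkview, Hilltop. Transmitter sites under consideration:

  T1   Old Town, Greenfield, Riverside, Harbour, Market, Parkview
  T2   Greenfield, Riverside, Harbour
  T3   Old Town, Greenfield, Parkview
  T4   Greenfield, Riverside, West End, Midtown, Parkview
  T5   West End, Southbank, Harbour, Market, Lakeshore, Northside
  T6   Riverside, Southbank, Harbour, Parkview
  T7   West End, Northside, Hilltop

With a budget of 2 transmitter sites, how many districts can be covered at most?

10

Choosing T1, T5 covers {Old Town, Greenfield, Riverside, West End, Southbank, Harbour, Market, Lakeshore, Northside, Parkview} — 10 districts.
No choice of 2 transmitter sites does better; here Midtown, Hilltop are left uncovered.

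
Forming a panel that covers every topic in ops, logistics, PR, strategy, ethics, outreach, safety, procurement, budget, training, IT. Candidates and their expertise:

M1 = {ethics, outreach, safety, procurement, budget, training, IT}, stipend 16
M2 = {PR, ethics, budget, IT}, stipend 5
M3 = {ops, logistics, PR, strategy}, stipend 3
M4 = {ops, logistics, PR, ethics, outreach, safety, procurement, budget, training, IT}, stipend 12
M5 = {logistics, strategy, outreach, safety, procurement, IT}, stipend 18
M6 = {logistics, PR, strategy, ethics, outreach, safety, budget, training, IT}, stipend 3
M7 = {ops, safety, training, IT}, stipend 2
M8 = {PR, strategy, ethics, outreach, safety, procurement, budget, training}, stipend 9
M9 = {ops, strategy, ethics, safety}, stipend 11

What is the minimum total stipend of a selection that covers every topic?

14

M3, M7, M8 cover every topic at stipend 3 + 2 + 9 = 14.
Any cover uses at least 2 members; among all covering selections none totals below 14.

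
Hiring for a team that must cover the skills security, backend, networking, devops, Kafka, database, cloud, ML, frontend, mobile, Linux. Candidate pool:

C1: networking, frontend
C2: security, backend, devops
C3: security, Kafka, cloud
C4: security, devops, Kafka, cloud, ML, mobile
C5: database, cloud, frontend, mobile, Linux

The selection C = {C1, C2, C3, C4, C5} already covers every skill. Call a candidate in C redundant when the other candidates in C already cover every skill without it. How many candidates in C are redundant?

Drop C1: networking uncovered — not redundant.
Drop C2: backend uncovered — not redundant.
Drop C3: the rest still cover every skill — redundant.
Drop C4: ML uncovered — not redundant.
Drop C5: database, Linux uncovered — not redundant.
1 redundant: C3.

1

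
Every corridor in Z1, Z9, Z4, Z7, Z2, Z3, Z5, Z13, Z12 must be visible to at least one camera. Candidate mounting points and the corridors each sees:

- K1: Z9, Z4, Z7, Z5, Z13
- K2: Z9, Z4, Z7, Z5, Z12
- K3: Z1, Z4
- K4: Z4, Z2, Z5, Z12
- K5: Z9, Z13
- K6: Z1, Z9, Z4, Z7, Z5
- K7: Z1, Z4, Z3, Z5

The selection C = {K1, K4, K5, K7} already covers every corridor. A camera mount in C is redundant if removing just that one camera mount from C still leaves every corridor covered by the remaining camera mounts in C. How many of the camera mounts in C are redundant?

Drop K1: Z7 uncovered — not redundant.
Drop K4: Z2, Z12 uncovered — not redundant.
Drop K5: the rest still cover every corridor — redundant.
Drop K7: Z1, Z3 uncovered — not redundant.
1 redundant: K5.

1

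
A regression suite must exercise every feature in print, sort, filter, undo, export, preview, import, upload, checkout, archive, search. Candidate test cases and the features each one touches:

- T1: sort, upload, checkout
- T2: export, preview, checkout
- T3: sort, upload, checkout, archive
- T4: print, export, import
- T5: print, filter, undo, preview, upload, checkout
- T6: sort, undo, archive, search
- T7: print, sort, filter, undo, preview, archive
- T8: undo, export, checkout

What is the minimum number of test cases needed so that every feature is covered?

T4, T5, T6 together cover {print, sort, filter, undo, export, preview, import, upload, checkout, archive, search} — every feature.
No 2 of the 8 test cases cover everything (all 28 pairs fall short), so 3 is minimum.

3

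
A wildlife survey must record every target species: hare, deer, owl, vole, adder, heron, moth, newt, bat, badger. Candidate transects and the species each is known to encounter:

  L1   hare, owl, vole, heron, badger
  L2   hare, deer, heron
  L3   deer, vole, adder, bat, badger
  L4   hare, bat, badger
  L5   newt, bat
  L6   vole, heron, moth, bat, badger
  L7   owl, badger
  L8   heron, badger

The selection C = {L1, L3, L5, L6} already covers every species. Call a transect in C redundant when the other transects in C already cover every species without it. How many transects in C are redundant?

Drop L1: hare, owl uncovered — not redundant.
Drop L3: deer, adder uncovered — not redundant.
Drop L5: newt uncovered — not redundant.
Drop L6: moth uncovered — not redundant.
None of the transects in C is redundant.

0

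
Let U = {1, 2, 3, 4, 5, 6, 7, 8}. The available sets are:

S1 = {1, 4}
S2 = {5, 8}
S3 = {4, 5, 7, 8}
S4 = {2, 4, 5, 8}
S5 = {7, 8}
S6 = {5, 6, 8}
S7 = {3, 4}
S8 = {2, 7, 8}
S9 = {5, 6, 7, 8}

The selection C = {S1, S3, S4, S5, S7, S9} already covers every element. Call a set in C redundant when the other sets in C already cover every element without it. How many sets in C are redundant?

2

Drop S1: 1 uncovered — not redundant.
Drop S3: the rest still cover every element — redundant.
Drop S4: 2 uncovered — not redundant.
Drop S5: the rest still cover every element — redundant.
Drop S7: 3 uncovered — not redundant.
Drop S9: 6 uncovered — not redundant.
2 redundant: S3, S5.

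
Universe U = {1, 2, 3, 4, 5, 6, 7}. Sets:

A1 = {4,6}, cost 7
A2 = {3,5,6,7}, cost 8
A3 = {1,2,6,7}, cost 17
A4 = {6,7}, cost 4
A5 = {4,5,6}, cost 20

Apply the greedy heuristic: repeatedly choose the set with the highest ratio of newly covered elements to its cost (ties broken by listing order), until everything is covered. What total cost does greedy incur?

Pick 1: A2 adds 4 new (3, 5, 6, 7) at cost 8 (ratio 4/8).
Pick 2: A1 adds 1 new (4) at cost 7 (ratio 1/7).
Pick 3: A3 adds 2 new (1, 2) at cost 17 (ratio 2/17).
Greedy total cost: 8 + 7 + 17 = 32.

32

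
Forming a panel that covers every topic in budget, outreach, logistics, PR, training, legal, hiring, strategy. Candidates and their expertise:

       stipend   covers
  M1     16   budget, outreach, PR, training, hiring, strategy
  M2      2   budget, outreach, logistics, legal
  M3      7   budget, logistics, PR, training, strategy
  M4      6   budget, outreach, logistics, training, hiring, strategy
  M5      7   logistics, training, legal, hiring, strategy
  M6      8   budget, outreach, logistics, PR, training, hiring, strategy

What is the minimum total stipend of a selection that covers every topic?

10

M2, M6 cover every topic at stipend 2 + 8 = 10.
Any cover uses at least 2 members; among all covering selections none totals below 10.
Greedy by coverage-per-stipend would pick M2, M4, M3 for 15 — worse than the optimum 10.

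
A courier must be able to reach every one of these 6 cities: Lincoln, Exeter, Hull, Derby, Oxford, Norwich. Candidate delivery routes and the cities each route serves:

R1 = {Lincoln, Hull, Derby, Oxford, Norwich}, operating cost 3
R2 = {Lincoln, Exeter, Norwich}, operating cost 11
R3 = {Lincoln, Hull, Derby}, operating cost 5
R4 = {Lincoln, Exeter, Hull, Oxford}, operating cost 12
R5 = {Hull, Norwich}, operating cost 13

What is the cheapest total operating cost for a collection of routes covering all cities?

14

R1, R2 cover every city at operating cost 3 + 11 = 14.
Any cover uses at least 2 routes; among all covering selections none totals below 14.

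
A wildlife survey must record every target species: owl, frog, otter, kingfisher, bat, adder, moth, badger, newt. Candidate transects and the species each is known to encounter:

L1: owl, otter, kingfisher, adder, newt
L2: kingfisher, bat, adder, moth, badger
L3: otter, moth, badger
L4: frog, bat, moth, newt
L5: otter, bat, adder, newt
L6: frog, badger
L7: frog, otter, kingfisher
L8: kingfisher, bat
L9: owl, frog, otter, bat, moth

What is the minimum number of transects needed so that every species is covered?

3

L1, L2, L4 together cover {owl, frog, otter, kingfisher, bat, adder, moth, badger, newt} — every species.
No 2 of the 9 transects cover everything (all 36 pairs fall short), so 3 is minimum.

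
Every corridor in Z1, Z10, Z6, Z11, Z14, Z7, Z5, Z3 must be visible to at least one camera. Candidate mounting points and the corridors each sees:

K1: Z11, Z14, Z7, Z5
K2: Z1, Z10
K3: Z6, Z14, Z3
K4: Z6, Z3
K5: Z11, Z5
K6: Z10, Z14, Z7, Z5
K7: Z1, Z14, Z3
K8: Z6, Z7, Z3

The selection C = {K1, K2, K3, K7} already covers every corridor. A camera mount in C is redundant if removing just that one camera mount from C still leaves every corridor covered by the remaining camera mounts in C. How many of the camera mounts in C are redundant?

1

Drop K1: Z11, Z7, Z5 uncovered — not redundant.
Drop K2: Z10 uncovered — not redundant.
Drop K3: Z6 uncovered — not redundant.
Drop K7: the rest still cover every corridor — redundant.
1 redundant: K7.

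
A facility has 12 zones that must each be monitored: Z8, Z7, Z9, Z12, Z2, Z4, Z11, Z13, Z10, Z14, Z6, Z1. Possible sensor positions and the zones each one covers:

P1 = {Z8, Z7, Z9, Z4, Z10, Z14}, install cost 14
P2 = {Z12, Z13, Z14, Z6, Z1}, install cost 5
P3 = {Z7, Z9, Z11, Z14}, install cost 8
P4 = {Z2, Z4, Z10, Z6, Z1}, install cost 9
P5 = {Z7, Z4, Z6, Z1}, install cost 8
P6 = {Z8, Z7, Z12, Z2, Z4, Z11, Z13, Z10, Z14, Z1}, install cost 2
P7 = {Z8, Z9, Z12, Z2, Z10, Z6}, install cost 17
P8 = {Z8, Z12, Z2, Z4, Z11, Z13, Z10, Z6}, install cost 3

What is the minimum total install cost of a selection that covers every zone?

P3, P6, P8 cover every zone at install cost 8 + 2 + 3 = 13.
Any cover uses at least 2 sensor positions; among all covering selections none totals below 13.

13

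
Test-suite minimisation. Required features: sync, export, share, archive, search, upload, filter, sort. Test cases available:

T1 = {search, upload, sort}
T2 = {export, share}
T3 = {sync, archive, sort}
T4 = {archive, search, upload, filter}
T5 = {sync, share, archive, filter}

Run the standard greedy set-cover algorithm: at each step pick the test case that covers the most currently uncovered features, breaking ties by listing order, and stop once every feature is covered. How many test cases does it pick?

Pick 1: T4 covers 4 new features (archive, search, upload, filter).
Pick 2: T2 covers 2 new features (export, share).
Pick 3: T3 covers 2 new features (sync, sort).
Greedy uses 3 test cases.

3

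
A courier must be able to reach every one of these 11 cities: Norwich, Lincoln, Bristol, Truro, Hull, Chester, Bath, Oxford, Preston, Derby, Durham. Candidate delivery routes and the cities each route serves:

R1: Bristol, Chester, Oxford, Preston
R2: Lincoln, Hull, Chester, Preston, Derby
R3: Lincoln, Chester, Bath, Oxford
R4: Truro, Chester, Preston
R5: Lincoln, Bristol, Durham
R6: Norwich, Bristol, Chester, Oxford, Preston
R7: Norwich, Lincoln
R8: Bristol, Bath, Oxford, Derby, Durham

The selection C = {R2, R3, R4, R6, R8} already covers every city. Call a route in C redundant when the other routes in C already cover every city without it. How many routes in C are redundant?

1

Drop R2: Hull uncovered — not redundant.
Drop R3: the rest still cover every city — redundant.
Drop R4: Truro uncovered — not redundant.
Drop R6: Norwich uncovered — not redundant.
Drop R8: Durham uncovered — not redundant.
1 redundant: R3.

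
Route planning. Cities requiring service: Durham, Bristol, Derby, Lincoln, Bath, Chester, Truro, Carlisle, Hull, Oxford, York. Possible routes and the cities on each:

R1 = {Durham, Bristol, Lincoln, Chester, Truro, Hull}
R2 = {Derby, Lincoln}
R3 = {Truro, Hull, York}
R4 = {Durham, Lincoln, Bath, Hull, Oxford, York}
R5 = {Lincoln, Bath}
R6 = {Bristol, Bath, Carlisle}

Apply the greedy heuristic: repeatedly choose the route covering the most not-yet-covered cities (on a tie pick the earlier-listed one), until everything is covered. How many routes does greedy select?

Pick 1: R1 covers 6 new cities (Durham, Bristol, Lincoln, Chester, Truro, Hull).
Pick 2: R4 covers 3 new cities (Bath, Oxford, York).
Pick 3: R2 covers 1 new cities (Derby).
Pick 4: R6 covers 1 new cities (Carlisle).
Greedy uses 4 routes.

4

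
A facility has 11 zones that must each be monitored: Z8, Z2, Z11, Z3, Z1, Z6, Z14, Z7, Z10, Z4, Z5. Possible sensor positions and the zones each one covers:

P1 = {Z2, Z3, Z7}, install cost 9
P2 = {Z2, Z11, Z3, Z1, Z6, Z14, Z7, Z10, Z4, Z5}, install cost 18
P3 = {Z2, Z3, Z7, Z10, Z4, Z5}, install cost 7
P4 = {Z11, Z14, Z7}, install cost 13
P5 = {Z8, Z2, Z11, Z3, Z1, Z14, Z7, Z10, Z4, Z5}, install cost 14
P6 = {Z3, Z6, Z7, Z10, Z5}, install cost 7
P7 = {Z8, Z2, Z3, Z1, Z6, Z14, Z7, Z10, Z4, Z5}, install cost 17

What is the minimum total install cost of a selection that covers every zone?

21

P5, P6 cover every zone at install cost 14 + 7 = 21.
Any cover uses at least 2 sensor positions; among all covering selections none totals below 21.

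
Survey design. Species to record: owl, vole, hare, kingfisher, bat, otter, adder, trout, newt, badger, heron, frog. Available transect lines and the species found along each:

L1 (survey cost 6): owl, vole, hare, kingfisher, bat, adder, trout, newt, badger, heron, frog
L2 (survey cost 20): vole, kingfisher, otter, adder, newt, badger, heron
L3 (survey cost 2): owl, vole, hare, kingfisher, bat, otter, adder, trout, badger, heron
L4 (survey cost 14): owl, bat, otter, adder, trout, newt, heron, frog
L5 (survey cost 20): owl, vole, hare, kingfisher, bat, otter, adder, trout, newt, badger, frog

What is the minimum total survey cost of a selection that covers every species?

L1, L3 cover every species at survey cost 6 + 2 = 8.
Any cover uses at least 2 transects; among all covering selections none totals below 8.

8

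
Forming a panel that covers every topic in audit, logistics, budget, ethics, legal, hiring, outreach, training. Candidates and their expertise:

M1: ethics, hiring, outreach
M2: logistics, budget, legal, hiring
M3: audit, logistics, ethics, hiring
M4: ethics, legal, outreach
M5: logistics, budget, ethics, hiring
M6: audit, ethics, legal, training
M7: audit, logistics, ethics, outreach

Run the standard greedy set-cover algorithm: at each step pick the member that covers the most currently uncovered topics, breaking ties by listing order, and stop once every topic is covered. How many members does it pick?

Pick 1: M2 covers 4 new topics (logistics, budget, legal, hiring).
Pick 2: M6 covers 3 new topics (audit, ethics, training).
Pick 3: M1 covers 1 new topics (outreach).
Greedy uses 3 members.

3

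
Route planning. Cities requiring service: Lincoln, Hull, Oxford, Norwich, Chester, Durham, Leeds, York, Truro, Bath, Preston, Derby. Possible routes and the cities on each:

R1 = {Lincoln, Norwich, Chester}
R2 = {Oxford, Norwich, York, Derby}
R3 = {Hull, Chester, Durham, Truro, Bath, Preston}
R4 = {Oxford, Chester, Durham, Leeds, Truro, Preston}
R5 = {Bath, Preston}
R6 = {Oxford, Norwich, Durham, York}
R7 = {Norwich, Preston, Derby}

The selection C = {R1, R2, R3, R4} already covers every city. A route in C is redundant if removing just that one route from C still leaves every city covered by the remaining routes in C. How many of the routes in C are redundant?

Drop R1: Lincoln uncovered — not redundant.
Drop R2: York, Derby uncovered — not redundant.
Drop R3: Hull, Bath uncovered — not redundant.
Drop R4: Leeds uncovered — not redundant.
None of the routes in C is redundant.

0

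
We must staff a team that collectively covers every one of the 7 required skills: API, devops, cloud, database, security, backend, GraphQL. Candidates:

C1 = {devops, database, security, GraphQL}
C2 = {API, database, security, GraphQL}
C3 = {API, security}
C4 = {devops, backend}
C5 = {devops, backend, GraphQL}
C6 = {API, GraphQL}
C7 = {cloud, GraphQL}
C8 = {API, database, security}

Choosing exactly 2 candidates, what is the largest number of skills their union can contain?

Choosing C2, C4 covers {API, devops, database, security, backend, GraphQL} — 6 skills.
No choice of 2 candidates does better; here cloud is left uncovered.

6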